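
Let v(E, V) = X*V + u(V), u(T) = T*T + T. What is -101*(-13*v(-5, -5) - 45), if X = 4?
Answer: 4545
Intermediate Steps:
u(T) = T + T**2 (u(T) = T**2 + T = T + T**2)
v(E, V) = 4*V + V*(1 + V)
-101*(-13*v(-5, -5) - 45) = -101*(-(-65)*(5 - 5) - 45) = -101*(-(-65)*0 - 45) = -101*(-13*0 - 45) = -101*(0 - 45) = -101*(-45) = 4545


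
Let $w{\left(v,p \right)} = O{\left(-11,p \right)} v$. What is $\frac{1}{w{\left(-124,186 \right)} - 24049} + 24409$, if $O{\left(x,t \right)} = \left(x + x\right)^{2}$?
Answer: $\frac{2051942584}{84065} \approx 24409.0$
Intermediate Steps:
$O{\left(x,t \right)} = 4 x^{2}$ ($O{\left(x,t \right)} = \left(2 x\right)^{2} = 4 x^{2}$)
$w{\left(v,p \right)} = 484 v$ ($w{\left(v,p \right)} = 4 \left(-11\right)^{2} v = 4 \cdot 121 v = 484 v$)
$\frac{1}{w{\left(-124,186 \right)} - 24049} + 24409 = \frac{1}{484 \left(-124\right) - 24049} + 24409 = \frac{1}{-60016 - 24049} + 24409 = \frac{1}{-84065} + 24409 = - \frac{1}{84065} + 24409 = \frac{2051942584}{84065}$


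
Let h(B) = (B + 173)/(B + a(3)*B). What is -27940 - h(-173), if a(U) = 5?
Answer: -27940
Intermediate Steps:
h(B) = (173 + B)/(6*B) (h(B) = (B + 173)/(B + 5*B) = (173 + B)/((6*B)) = (173 + B)*(1/(6*B)) = (173 + B)/(6*B))
-27940 - h(-173) = -27940 - (173 - 173)/(6*(-173)) = -27940 - (-1)*0/(6*173) = -27940 - 1*0 = -27940 + 0 = -27940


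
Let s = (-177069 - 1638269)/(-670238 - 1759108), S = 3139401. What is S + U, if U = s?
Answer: 3813346538542/1214673 ≈ 3.1394e+6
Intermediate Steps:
s = 907669/1214673 (s = -1815338/(-2429346) = -1815338*(-1/2429346) = 907669/1214673 ≈ 0.74725)
U = 907669/1214673 ≈ 0.74725
S + U = 3139401 + 907669/1214673 = 3813346538542/1214673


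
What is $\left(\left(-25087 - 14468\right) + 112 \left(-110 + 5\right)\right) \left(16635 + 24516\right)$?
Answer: $-2111663565$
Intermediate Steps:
$\left(\left(-25087 - 14468\right) + 112 \left(-110 + 5\right)\right) \left(16635 + 24516\right) = \left(-39555 + 112 \left(-105\right)\right) 41151 = \left(-39555 - 11760\right) 41151 = \left(-51315\right) 41151 = -2111663565$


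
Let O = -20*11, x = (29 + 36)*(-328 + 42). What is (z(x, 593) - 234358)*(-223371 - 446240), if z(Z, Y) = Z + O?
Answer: 169524077648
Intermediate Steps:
x = -18590 (x = 65*(-286) = -18590)
O = -220
z(Z, Y) = -220 + Z (z(Z, Y) = Z - 220 = -220 + Z)
(z(x, 593) - 234358)*(-223371 - 446240) = ((-220 - 18590) - 234358)*(-223371 - 446240) = (-18810 - 234358)*(-669611) = -253168*(-669611) = 169524077648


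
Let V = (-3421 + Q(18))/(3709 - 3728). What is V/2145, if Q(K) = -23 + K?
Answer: 1142/13585 ≈ 0.084063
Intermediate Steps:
V = 3426/19 (V = (-3421 + (-23 + 18))/(3709 - 3728) = (-3421 - 5)/(-19) = -3426*(-1/19) = 3426/19 ≈ 180.32)
V/2145 = (3426/19)/2145 = (3426/19)*(1/2145) = 1142/13585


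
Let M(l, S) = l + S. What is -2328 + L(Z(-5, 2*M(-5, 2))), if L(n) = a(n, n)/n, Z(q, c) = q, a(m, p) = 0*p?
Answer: -2328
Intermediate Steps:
M(l, S) = S + l
a(m, p) = 0
L(n) = 0 (L(n) = 0/n = 0)
-2328 + L(Z(-5, 2*M(-5, 2))) = -2328 + 0 = -2328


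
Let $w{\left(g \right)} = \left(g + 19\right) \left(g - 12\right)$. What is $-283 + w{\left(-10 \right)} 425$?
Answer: $-84433$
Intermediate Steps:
$w{\left(g \right)} = \left(-12 + g\right) \left(19 + g\right)$ ($w{\left(g \right)} = \left(19 + g\right) \left(-12 + g\right) = \left(-12 + g\right) \left(19 + g\right)$)
$-283 + w{\left(-10 \right)} 425 = -283 + \left(-228 + \left(-10\right)^{2} + 7 \left(-10\right)\right) 425 = -283 + \left(-228 + 100 - 70\right) 425 = -283 - 84150 = -84433$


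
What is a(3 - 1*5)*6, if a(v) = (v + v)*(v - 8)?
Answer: 240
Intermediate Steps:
a(v) = 2*v*(-8 + v) (a(v) = (2*v)*(-8 + v) = 2*v*(-8 + v))
a(3 - 1*5)*6 = (2*(3 - 1*5)*(-8 + (3 - 1*5)))*6 = (2*(3 - 5)*(-8 + (3 - 5)))*6 = (2*(-2)*(-8 - 2))*6 = (2*(-2)*(-10))*6 = 40*6 = 240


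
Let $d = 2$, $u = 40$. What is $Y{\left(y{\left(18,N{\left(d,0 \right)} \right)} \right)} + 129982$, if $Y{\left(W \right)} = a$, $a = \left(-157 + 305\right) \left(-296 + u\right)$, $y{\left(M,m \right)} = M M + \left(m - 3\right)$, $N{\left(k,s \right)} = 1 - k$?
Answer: $92094$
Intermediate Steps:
$y{\left(M,m \right)} = -3 + m + M^{2}$ ($y{\left(M,m \right)} = M^{2} + \left(-3 + m\right) = -3 + m + M^{2}$)
$a = -37888$ ($a = \left(-157 + 305\right) \left(-296 + 40\right) = 148 \left(-256\right) = -37888$)
$Y{\left(W \right)} = -37888$
$Y{\left(y{\left(18,N{\left(d,0 \right)} \right)} \right)} + 129982 = -37888 + 129982 = 92094$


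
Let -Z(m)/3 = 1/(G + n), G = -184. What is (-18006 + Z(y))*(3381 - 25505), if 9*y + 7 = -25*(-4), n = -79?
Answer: 104769861300/263 ≈ 3.9836e+8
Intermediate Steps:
y = 31/3 (y = -7/9 + (-25*(-4))/9 = -7/9 + (⅑)*100 = -7/9 + 100/9 = 31/3 ≈ 10.333)
Z(m) = 3/263 (Z(m) = -3/(-184 - 79) = -3/(-263) = -3*(-1/263) = 3/263)
(-18006 + Z(y))*(3381 - 25505) = (-18006 + 3/263)*(3381 - 25505) = -4735575/263*(-22124) = 104769861300/263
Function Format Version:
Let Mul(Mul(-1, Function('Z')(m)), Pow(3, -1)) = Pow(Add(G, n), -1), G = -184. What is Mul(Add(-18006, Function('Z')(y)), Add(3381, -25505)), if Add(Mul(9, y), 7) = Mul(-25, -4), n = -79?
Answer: Rational(104769861300, 263) ≈ 3.9836e+8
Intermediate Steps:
y = Rational(31, 3) (y = Add(Rational(-7, 9), Mul(Rational(1, 9), Mul(-25, -4))) = Add(Rational(-7, 9), Mul(Rational(1, 9), 100)) = Add(Rational(-7, 9), Rational(100, 9)) = Rational(31, 3) ≈ 10.333)
Function('Z')(m) = Rational(3, 263) (Function('Z')(m) = Mul(-3, Pow(Add(-184, -79), -1)) = Mul(-3, Pow(-263, -1)) = Mul(-3, Rational(-1, 263)) = Rational(3, 263))
Mul(Add(-18006, Function('Z')(y)), Add(3381, -25505)) = Mul(Add(-18006, Rational(3, 263)), Add(3381, -25505)) = Mul(Rational(-4735575, 263), -22124) = Rational(104769861300, 263)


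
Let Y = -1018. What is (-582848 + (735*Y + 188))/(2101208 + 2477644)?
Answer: -221815/763142 ≈ -0.29066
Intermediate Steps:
(-582848 + (735*Y + 188))/(2101208 + 2477644) = (-582848 + (735*(-1018) + 188))/(2101208 + 2477644) = (-582848 + (-748230 + 188))/4578852 = (-582848 - 748042)*(1/4578852) = -1330890*1/4578852 = -221815/763142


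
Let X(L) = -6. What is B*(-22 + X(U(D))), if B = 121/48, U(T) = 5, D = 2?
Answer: -847/12 ≈ -70.583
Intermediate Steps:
B = 121/48 (B = 121*(1/48) = 121/48 ≈ 2.5208)
B*(-22 + X(U(D))) = 121*(-22 - 6)/48 = (121/48)*(-28) = -847/12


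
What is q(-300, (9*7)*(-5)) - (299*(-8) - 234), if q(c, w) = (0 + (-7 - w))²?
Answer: 97490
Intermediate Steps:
q(c, w) = (-7 - w)²
q(-300, (9*7)*(-5)) - (299*(-8) - 234) = (7 + (9*7)*(-5))² - (299*(-8) - 234) = (7 + 63*(-5))² - (-2392 - 234) = (7 - 315)² - 1*(-2626) = (-308)² + 2626 = 94864 + 2626 = 97490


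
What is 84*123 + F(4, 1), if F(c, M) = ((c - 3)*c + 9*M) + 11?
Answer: 10356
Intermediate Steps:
F(c, M) = 11 + 9*M + c*(-3 + c) (F(c, M) = ((-3 + c)*c + 9*M) + 11 = (c*(-3 + c) + 9*M) + 11 = (9*M + c*(-3 + c)) + 11 = 11 + 9*M + c*(-3 + c))
84*123 + F(4, 1) = 84*123 + (11 + 4² - 3*4 + 9*1) = 10332 + (11 + 16 - 12 + 9) = 10332 + 24 = 10356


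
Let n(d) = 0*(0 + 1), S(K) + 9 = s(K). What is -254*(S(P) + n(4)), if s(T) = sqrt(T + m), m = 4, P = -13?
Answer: 2286 - 762*I ≈ 2286.0 - 762.0*I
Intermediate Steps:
s(T) = sqrt(4 + T) (s(T) = sqrt(T + 4) = sqrt(4 + T))
S(K) = -9 + sqrt(4 + K)
n(d) = 0 (n(d) = 0*1 = 0)
-254*(S(P) + n(4)) = -254*((-9 + sqrt(4 - 13)) + 0) = -254*((-9 + sqrt(-9)) + 0) = -254*((-9 + 3*I) + 0) = -254*(-9 + 3*I) = 2286 - 762*I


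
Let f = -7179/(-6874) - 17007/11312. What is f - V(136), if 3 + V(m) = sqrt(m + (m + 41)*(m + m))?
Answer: 14112771/5554192 - 2*sqrt(12070) ≈ -217.19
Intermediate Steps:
V(m) = -3 + sqrt(m + 2*m*(41 + m)) (V(m) = -3 + sqrt(m + (m + 41)*(m + m)) = -3 + sqrt(m + (41 + m)*(2*m)) = -3 + sqrt(m + 2*m*(41 + m)))
f = -2549805/5554192 (f = -7179*(-1/6874) - 17007*1/11312 = 7179/6874 - 17007/11312 = -2549805/5554192 ≈ -0.45908)
f - V(136) = -2549805/5554192 - (-3 + sqrt(136*(83 + 2*136))) = -2549805/5554192 - (-3 + sqrt(136*(83 + 272))) = -2549805/5554192 - (-3 + sqrt(136*355)) = -2549805/5554192 - (-3 + sqrt(48280)) = -2549805/5554192 - (-3 + 2*sqrt(12070)) = -2549805/5554192 + (3 - 2*sqrt(12070)) = 14112771/5554192 - 2*sqrt(12070)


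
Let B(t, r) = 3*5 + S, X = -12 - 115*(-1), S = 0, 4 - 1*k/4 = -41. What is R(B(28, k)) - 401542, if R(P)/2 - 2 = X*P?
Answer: -398448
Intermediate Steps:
k = 180 (k = 16 - 4*(-41) = 16 + 164 = 180)
X = 103 (X = -12 - 23*(-5) = -12 + 115 = 103)
B(t, r) = 15 (B(t, r) = 3*5 + 0 = 15 + 0 = 15)
R(P) = 4 + 206*P (R(P) = 4 + 2*(103*P) = 4 + 206*P)
R(B(28, k)) - 401542 = (4 + 206*15) - 401542 = (4 + 3090) - 401542 = 3094 - 401542 = -398448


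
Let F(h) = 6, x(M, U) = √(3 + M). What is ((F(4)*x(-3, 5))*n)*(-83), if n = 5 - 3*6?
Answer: 0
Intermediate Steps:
n = -13 (n = 5 - 18 = -13)
((F(4)*x(-3, 5))*n)*(-83) = ((6*√(3 - 3))*(-13))*(-83) = ((6*√0)*(-13))*(-83) = ((6*0)*(-13))*(-83) = (0*(-13))*(-83) = 0*(-83) = 0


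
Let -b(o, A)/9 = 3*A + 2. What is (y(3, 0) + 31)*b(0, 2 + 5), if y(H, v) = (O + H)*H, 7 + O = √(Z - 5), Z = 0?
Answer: -3933 - 621*I*√5 ≈ -3933.0 - 1388.6*I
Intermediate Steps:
O = -7 + I*√5 (O = -7 + √(0 - 5) = -7 + √(-5) = -7 + I*√5 ≈ -7.0 + 2.2361*I)
b(o, A) = -18 - 27*A (b(o, A) = -9*(3*A + 2) = -9*(2 + 3*A) = -18 - 27*A)
y(H, v) = H*(-7 + H + I*√5) (y(H, v) = ((-7 + I*√5) + H)*H = (-7 + H + I*√5)*H = H*(-7 + H + I*√5))
(y(3, 0) + 31)*b(0, 2 + 5) = (3*(-7 + 3 + I*√5) + 31)*(-18 - 27*(2 + 5)) = (3*(-4 + I*√5) + 31)*(-18 - 27*7) = ((-12 + 3*I*√5) + 31)*(-18 - 189) = (19 + 3*I*√5)*(-207) = -3933 - 621*I*√5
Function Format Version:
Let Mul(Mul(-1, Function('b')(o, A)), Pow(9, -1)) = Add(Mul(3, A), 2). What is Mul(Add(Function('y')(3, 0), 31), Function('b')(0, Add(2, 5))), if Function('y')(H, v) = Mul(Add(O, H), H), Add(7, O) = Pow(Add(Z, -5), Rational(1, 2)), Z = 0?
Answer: Add(-3933, Mul(-621, I, Pow(5, Rational(1, 2)))) ≈ Add(-3933.0, Mul(-1388.6, I))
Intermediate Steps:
O = Add(-7, Mul(I, Pow(5, Rational(1, 2)))) (O = Add(-7, Pow(Add(0, -5), Rational(1, 2))) = Add(-7, Pow(-5, Rational(1, 2))) = Add(-7, Mul(I, Pow(5, Rational(1, 2)))) ≈ Add(-7.0000, Mul(2.2361, I)))
Function('b')(o, A) = Add(-18, Mul(-27, A)) (Function('b')(o, A) = Mul(-9, Add(Mul(3, A), 2)) = Mul(-9, Add(2, Mul(3, A))) = Add(-18, Mul(-27, A)))
Function('y')(H, v) = Mul(H, Add(-7, H, Mul(I, Pow(5, Rational(1, 2))))) (Function('y')(H, v) = Mul(Add(Add(-7, Mul(I, Pow(5, Rational(1, 2)))), H), H) = Mul(Add(-7, H, Mul(I, Pow(5, Rational(1, 2)))), H) = Mul(H, Add(-7, H, Mul(I, Pow(5, Rational(1, 2))))))
Mul(Add(Function('y')(3, 0), 31), Function('b')(0, Add(2, 5))) = Mul(Add(Mul(3, Add(-7, 3, Mul(I, Pow(5, Rational(1, 2))))), 31), Add(-18, Mul(-27, Add(2, 5)))) = Mul(Add(Mul(3, Add(-4, Mul(I, Pow(5, Rational(1, 2))))), 31), Add(-18, Mul(-27, 7))) = Mul(Add(Add(-12, Mul(3, I, Pow(5, Rational(1, 2)))), 31), Add(-18, -189)) = Mul(Add(19, Mul(3, I, Pow(5, Rational(1, 2)))), -207) = Add(-3933, Mul(-621, I, Pow(5, Rational(1, 2))))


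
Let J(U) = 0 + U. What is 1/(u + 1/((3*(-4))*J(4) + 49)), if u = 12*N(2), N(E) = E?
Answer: 1/25 ≈ 0.040000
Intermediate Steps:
J(U) = U
u = 24 (u = 12*2 = 24)
1/(u + 1/((3*(-4))*J(4) + 49)) = 1/(24 + 1/((3*(-4))*4 + 49)) = 1/(24 + 1/(-12*4 + 49)) = 1/(24 + 1/(-48 + 49)) = 1/(24 + 1/1) = 1/(24 + 1) = 1/25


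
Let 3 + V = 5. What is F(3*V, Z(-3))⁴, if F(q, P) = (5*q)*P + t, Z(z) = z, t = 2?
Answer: 59969536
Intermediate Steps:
V = 2 (V = -3 + 5 = 2)
F(q, P) = 2 + 5*P*q (F(q, P) = (5*q)*P + 2 = 5*P*q + 2 = 2 + 5*P*q)
F(3*V, Z(-3))⁴ = (2 + 5*(-3)*(3*2))⁴ = (2 + 5*(-3)*6)⁴ = (2 - 90)⁴ = (-88)⁴ = 59969536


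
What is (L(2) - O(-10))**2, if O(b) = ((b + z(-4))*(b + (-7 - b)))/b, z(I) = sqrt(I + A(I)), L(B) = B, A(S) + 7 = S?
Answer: 1473/20 - 63*I*sqrt(15)/5 ≈ 73.65 - 48.8*I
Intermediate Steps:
A(S) = -7 + S
z(I) = sqrt(-7 + 2*I) (z(I) = sqrt(I + (-7 + I)) = sqrt(-7 + 2*I))
O(b) = (-7*b - 7*I*sqrt(15))/b (O(b) = ((b + sqrt(-7 + 2*(-4)))*(b + (-7 - b)))/b = ((b + sqrt(-7 - 8))*(-7))/b = ((b + sqrt(-15))*(-7))/b = ((b + I*sqrt(15))*(-7))/b = (-7*b - 7*I*sqrt(15))/b)
(L(2) - O(-10))**2 = (2 - (-7 - 7*I*sqrt(15)/(-10)))**2 = (2 - (-7 - 7*I*sqrt(15)*(-1/10)))**2 = (2 - (-7 + 7*I*sqrt(15)/10))**2 = (2 + (7 - 7*I*sqrt(15)/10))**2 = (9 - 7*I*sqrt(15)/10)**2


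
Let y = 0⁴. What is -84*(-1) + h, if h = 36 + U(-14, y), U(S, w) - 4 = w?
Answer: 124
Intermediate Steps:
y = 0
U(S, w) = 4 + w
h = 40 (h = 36 + (4 + 0) = 36 + 4 = 40)
-84*(-1) + h = -84*(-1) + 40 = 84 + 40 = 124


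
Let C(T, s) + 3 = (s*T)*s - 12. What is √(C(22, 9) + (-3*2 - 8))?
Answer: √1753 ≈ 41.869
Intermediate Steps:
C(T, s) = -15 + T*s² (C(T, s) = -3 + ((s*T)*s - 12) = -3 + ((T*s)*s - 12) = -3 + (T*s² - 12) = -3 + (-12 + T*s²) = -15 + T*s²)
√(C(22, 9) + (-3*2 - 8)) = √((-15 + 22*9²) + (-3*2 - 8)) = √((-15 + 22*81) + (-6 - 8)) = √((-15 + 1782) - 14) = √(1767 - 14) = √1753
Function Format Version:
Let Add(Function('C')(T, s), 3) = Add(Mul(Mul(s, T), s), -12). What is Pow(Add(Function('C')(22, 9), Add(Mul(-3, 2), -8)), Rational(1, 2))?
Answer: Pow(1753, Rational(1, 2)) ≈ 41.869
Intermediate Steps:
Function('C')(T, s) = Add(-15, Mul(T, Pow(s, 2))) (Function('C')(T, s) = Add(-3, Add(Mul(Mul(s, T), s), -12)) = Add(-3, Add(Mul(Mul(T, s), s), -12)) = Add(-3, Add(Mul(T, Pow(s, 2)), -12)) = Add(-3, Add(-12, Mul(T, Pow(s, 2)))) = Add(-15, Mul(T, Pow(s, 2))))
Pow(Add(Function('C')(22, 9), Add(Mul(-3, 2), -8)), Rational(1, 2)) = Pow(Add(Add(-15, Mul(22, Pow(9, 2))), Add(Mul(-3, 2), -8)), Rational(1, 2)) = Pow(Add(Add(-15, Mul(22, 81)), Add(-6, -8)), Rational(1, 2)) = Pow(Add(Add(-15, 1782), -14), Rational(1, 2)) = Pow(Add(1767, -14), Rational(1, 2)) = Pow(1753, Rational(1, 2))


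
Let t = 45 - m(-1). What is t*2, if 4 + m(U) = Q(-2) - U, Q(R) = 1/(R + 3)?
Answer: 94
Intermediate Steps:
Q(R) = 1/(3 + R)
m(U) = -3 - U (m(U) = -4 + (1/(3 - 2) - U) = -4 + (1/1 - U) = -4 + (1 - U) = -3 - U)
t = 47 (t = 45 - (-3 - 1*(-1)) = 45 - (-3 + 1) = 45 - 1*(-2) = 45 + 2 = 47)
t*2 = 47*2 = 94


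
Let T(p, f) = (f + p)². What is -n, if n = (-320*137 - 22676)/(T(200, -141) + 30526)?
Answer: 66516/34007 ≈ 1.9559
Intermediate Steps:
n = -66516/34007 (n = (-320*137 - 22676)/((-141 + 200)² + 30526) = (-43840 - 22676)/(59² + 30526) = -66516/(3481 + 30526) = -66516/34007 ≈ -1.9559)
-n = -1*(-66516/34007) = 66516/34007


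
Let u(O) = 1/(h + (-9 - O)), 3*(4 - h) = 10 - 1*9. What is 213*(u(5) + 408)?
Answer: 2693385/31 ≈ 86883.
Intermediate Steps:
h = 11/3 (h = 4 - (10 - 1*9)/3 = 4 - (10 - 9)/3 = 4 - ⅓*1 = 4 - ⅓ = 11/3 ≈ 3.6667)
u(O) = 1/(-16/3 - O) (u(O) = 1/(11/3 + (-9 - O)) = 1/(-16/3 - O))
213*(u(5) + 408) = 213*(-3/(16 + 3*5) + 408) = 213*(-3/(16 + 15) + 408) = 213*(-3/31 + 408) = 213*(12645/31) = 2693385/31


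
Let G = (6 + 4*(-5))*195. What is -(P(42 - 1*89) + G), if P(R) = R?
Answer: 2777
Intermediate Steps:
G = -2730 (G = (6 - 20)*195 = -14*195 = -2730)
-(P(42 - 1*89) + G) = -((42 - 1*89) - 2730) = -((42 - 89) - 2730) = -(-47 - 2730) = -1*(-2777) = 2777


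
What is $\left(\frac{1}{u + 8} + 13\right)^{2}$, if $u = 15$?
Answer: $\frac{90000}{529} \approx 170.13$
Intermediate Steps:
$\left(\frac{1}{u + 8} + 13\right)^{2} = \left(\frac{1}{15 + 8} + 13\right)^{2} = \left(\frac{1}{23} + 13\right)^{2} = \left(\frac{300}{23}\right)^{2} = \frac{90000}{529}$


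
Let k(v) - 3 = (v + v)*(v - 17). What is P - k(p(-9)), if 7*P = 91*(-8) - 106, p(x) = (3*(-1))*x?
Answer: -4635/7 ≈ -662.14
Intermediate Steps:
p(x) = -3*x
P = -834/7 (P = (91*(-8) - 106)/7 = (-728 - 106)/7 = (1/7)*(-834) = -834/7 ≈ -119.14)
k(v) = 3 + 2*v*(-17 + v) (k(v) = 3 + (v + v)*(v - 17) = 3 + (2*v)*(-17 + v) = 3 + 2*v*(-17 + v))
P - k(p(-9)) = -834/7 - (3 - (-102)*(-9) + 2*(-3*(-9))**2) = -834/7 - (3 - 34*27 + 2*27**2) = -834/7 - (3 - 918 + 2*729) = -834/7 - (3 - 918 + 1458) = -834/7 - 1*543 = -834/7 - 543 = -4635/7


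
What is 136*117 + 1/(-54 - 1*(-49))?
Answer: 79559/5 ≈ 15912.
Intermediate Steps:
136*117 + 1/(-54 - 1*(-49)) = 15912 + 1/(-54 + 49) = 15912 + 1/(-5) = 15912 - 1/5 = 79559/5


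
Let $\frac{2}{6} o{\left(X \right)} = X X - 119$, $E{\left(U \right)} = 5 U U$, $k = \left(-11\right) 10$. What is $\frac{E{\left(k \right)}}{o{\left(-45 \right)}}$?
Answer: $\frac{30250}{2859} \approx 10.581$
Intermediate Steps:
$k = -110$
$E{\left(U \right)} = 5 U^{2}$
$o{\left(X \right)} = -357 + 3 X^{2}$ ($o{\left(X \right)} = 3 \left(X X - 119\right) = 3 \left(X^{2} - 119\right) = 3 \left(-119 + X^{2}\right) = -357 + 3 X^{2}$)
$\frac{E{\left(k \right)}}{o{\left(-45 \right)}} = \frac{5 \left(-110\right)^{2}}{-357 + 3 \left(-45\right)^{2}} = \frac{5 \cdot 12100}{-357 + 3 \cdot 2025} = \frac{60500}{-357 + 6075} = \frac{60500}{5718} = 60500 \cdot \frac{1}{5718} = \frac{30250}{2859}$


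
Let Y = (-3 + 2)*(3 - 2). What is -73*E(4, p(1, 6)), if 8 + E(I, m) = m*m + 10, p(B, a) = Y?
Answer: -219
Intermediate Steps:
Y = -1 (Y = -1*1 = -1)
p(B, a) = -1
E(I, m) = 2 + m**2 (E(I, m) = -8 + (m*m + 10) = -8 + (m**2 + 10) = -8 + (10 + m**2) = 2 + m**2)
-73*E(4, p(1, 6)) = -73*(2 + (-1)**2) = -73*(2 + 1) = -73*3 = -219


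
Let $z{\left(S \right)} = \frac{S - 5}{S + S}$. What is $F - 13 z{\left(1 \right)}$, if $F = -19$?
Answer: $7$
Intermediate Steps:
$z{\left(S \right)} = \frac{-5 + S}{2 S}$
$F - 13 z{\left(1 \right)} = -19 - 13 \frac{-5 + 1}{2 \cdot 1} = -19 - 13 \cdot \frac{1}{2} \cdot 1 \left(-4\right) = -19 - -26 = -19 + 26 = 7$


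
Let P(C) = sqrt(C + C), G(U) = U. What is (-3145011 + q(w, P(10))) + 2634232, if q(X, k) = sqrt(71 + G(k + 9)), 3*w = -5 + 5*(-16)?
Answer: -510779 + sqrt(80 + 2*sqrt(5)) ≈ -5.1077e+5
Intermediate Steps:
w = -85/3 (w = (-5 + 5*(-16))/3 = (-5 - 80)/3 = (1/3)*(-85) = -85/3 ≈ -28.333)
P(C) = sqrt(2)*sqrt(C) (P(C) = sqrt(2*C) = sqrt(2)*sqrt(C))
q(X, k) = sqrt(80 + k) (q(X, k) = sqrt(71 + (k + 9)) = sqrt(71 + (9 + k)) = sqrt(80 + k))
(-3145011 + q(w, P(10))) + 2634232 = (-3145011 + sqrt(80 + sqrt(2)*sqrt(10))) + 2634232 = (-3145011 + sqrt(80 + 2*sqrt(5))) + 2634232 = -510779 + sqrt(80 + 2*sqrt(5))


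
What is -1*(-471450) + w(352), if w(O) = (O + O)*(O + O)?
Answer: 967066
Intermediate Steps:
w(O) = 4*O**2 (w(O) = (2*O)*(2*O) = 4*O**2)
-1*(-471450) + w(352) = -1*(-471450) + 4*352**2 = 471450 + 4*123904 = 471450 + 495616 = 967066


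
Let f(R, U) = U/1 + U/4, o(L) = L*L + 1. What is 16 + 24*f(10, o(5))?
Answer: 796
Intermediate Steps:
o(L) = 1 + L**2 (o(L) = L**2 + 1 = 1 + L**2)
f(R, U) = 5*U/4 (f(R, U) = U*1 + U*(1/4) = U + U/4 = 5*U/4)
16 + 24*f(10, o(5)) = 16 + 24*(5*(1 + 5**2)/4) = 16 + 24*(5*(1 + 25)/4) = 16 + 24*((5/4)*26) = 16 + 24*(65/2) = 16 + 780 = 796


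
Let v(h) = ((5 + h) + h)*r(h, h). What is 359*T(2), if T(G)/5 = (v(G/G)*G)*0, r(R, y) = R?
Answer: 0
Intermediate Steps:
v(h) = h*(5 + 2*h) (v(h) = ((5 + h) + h)*h = (5 + 2*h)*h = h*(5 + 2*h))
T(G) = 0 (T(G) = 5*((((G/G)*(5 + 2*(G/G)))*G)*0) = 5*(((1*(5 + 2*1))*G)*0) = 5*(((1*(5 + 2))*G)*0) = 5*(((1*7)*G)*0) = 5*((7*G)*0) = 5*0 = 0)
359*T(2) = 359*0 = 0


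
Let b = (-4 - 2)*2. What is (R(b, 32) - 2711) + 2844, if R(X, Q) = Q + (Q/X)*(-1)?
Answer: 503/3 ≈ 167.67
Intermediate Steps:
b = -12 (b = -6*2 = -12)
R(X, Q) = Q - Q/X
(R(b, 32) - 2711) + 2844 = ((32 - 1*32/(-12)) - 2711) + 2844 = ((32 - 1*32*(-1/12)) - 2711) + 2844 = ((32 + 8/3) - 2711) + 2844 = (104/3 - 2711) + 2844 = -8029/3 + 2844 = 503/3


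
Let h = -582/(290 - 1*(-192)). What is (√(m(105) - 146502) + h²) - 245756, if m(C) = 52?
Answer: -14273669555/58081 + 5*I*√5858 ≈ -2.4575e+5 + 382.69*I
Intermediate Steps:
h = -291/241 (h = -582/(290 + 192) = -582/482 = -582*1/482 = -291/241 ≈ -1.2075)
(√(m(105) - 146502) + h²) - 245756 = (√(52 - 146502) + (-291/241)²) - 245756 = (√(-146450) + 84681/58081) - 245756 = (5*I*√5858 + 84681/58081) - 245756 = (84681/58081 + 5*I*√5858) - 245756 = -14273669555/58081 + 5*I*√5858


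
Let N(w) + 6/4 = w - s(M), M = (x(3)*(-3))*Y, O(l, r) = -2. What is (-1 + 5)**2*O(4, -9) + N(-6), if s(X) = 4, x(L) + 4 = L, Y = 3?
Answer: -87/2 ≈ -43.500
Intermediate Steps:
x(L) = -4 + L
M = 9 (M = ((-4 + 3)*(-3))*3 = -1*(-3)*3 = 3*3 = 9)
N(w) = -11/2 + w (N(w) = -3/2 + (w - 1*4) = -3/2 + (w - 4) = -3/2 + (-4 + w) = -11/2 + w)
(-1 + 5)**2*O(4, -9) + N(-6) = (-1 + 5)**2*(-2) + (-11/2 - 6) = 4**2*(-2) - 23/2 = 16*(-2) - 23/2 = -32 - 23/2 = -87/2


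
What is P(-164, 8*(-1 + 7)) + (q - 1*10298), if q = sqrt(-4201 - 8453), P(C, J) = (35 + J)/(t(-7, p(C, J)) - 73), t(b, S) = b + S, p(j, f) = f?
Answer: -329619/32 + 3*I*sqrt(1406) ≈ -10301.0 + 112.49*I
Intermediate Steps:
t(b, S) = S + b
P(C, J) = (35 + J)/(-80 + J) (P(C, J) = (35 + J)/((J - 7) - 73) = (35 + J)/((-7 + J) - 73) = (35 + J)/(-80 + J))
q = 3*I*sqrt(1406) (q = sqrt(-12654) = 3*I*sqrt(1406) ≈ 112.49*I)
P(-164, 8*(-1 + 7)) + (q - 1*10298) = (35 + 8*(-1 + 7))/(-80 + 8*(-1 + 7)) + (3*I*sqrt(1406) - 1*10298) = (35 + 8*6)/(-80 + 8*6) + (3*I*sqrt(1406) - 10298) = (35 + 48)/(-80 + 48) + (-10298 + 3*I*sqrt(1406)) = 83/(-32) + (-10298 + 3*I*sqrt(1406)) = -1/32*83 + (-10298 + 3*I*sqrt(1406)) = -83/32 + (-10298 + 3*I*sqrt(1406)) = -329619/32 + 3*I*sqrt(1406)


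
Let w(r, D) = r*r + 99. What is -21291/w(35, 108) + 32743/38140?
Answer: -48042938/3156085 ≈ -15.222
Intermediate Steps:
w(r, D) = 99 + r**2 (w(r, D) = r**2 + 99 = 99 + r**2)
-21291/w(35, 108) + 32743/38140 = -21291/(99 + 35**2) + 32743/38140 = -21291/(99 + 1225) + 32743*(1/38140) = -21291/1324 + 32743/38140 = -48042938/3156085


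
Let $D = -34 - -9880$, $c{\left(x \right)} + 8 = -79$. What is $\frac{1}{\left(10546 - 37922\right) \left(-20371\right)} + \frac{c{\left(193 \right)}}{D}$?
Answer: $- \frac{8086307551}{915147129936} \approx -0.0088361$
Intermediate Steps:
$c{\left(x \right)} = -87$ ($c{\left(x \right)} = -8 - 79 = -87$)
$D = 9846$ ($D = -34 + 9880 = 9846$)
$\frac{1}{\left(10546 - 37922\right) \left(-20371\right)} + \frac{c{\left(193 \right)}}{D} = \frac{1}{\left(10546 - 37922\right) \left(-20371\right)} - \frac{87}{9846} = \frac{1}{-27376} \left(- \frac{1}{20371}\right) - \frac{29}{3282} = \left(- \frac{1}{27376}\right) \left(- \frac{1}{20371}\right) - \frac{29}{3282} = \frac{1}{557676496} - \frac{29}{3282} = - \frac{8086307551}{915147129936}$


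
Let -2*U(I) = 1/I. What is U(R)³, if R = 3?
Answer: -1/216 ≈ -0.0046296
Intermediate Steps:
U(I) = -1/(2*I)
U(R)³ = (-½/3)³ = (-½*⅓)³ = (-⅙)³ = -1/216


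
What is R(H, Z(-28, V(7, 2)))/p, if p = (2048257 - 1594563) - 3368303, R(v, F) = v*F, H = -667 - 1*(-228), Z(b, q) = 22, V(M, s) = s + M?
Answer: 9658/2914609 ≈ 0.0033137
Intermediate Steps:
V(M, s) = M + s
H = -439 (H = -667 + 228 = -439)
R(v, F) = F*v
p = -2914609 (p = 453694 - 3368303 = -2914609)
R(H, Z(-28, V(7, 2)))/p = (22*(-439))/(-2914609) = -9658*(-1/2914609) = 9658/2914609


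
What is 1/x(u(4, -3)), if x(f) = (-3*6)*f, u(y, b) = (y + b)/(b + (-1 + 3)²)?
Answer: -1/18 ≈ -0.055556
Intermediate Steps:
u(y, b) = (b + y)/(4 + b) (u(y, b) = (b + y)/(b + 2²) = (b + y)/(b + 4) = (b + y)/(4 + b))
x(f) = -18*f
1/x(u(4, -3)) = 1/(-18*(-3 + 4)/(4 - 3)) = 1/(-18/1) = 1/(-18) = -1/18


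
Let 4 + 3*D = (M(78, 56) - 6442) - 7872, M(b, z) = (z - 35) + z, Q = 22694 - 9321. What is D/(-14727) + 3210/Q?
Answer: 110755301/196944171 ≈ 0.56237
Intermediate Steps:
Q = 13373
M(b, z) = -35 + 2*z (M(b, z) = (-35 + z) + z = -35 + 2*z)
D = -4747 (D = -4/3 + (((-35 + 2*56) - 6442) - 7872)/3 = -4/3 + (((-35 + 112) - 6442) - 7872)/3 = -4/3 + ((77 - 6442) - 7872)/3 = -4/3 + (-6365 - 7872)/3 = -4/3 + (⅓)*(-14237) = -4/3 - 14237/3 = -4747)
D/(-14727) + 3210/Q = -4747/(-14727) + 3210/13373 = -4747*(-1/14727) + 3210*(1/13373) = 4747/14727 + 3210/13373 = 110755301/196944171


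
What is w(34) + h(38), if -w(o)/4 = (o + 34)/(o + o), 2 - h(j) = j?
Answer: -40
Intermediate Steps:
h(j) = 2 - j
w(o) = -2*(34 + o)/o (w(o) = -4*(o + 34)/(o + o) = -4*(34 + o)/(2*o) = -4*(34 + o)*1/(2*o) = -2*(34 + o)/o)
w(34) + h(38) = (-2 - 68/34) + (2 - 1*38) = (-2 - 68*1/34) + (2 - 38) = (-2 - 2) - 36 = -4 - 36 = -40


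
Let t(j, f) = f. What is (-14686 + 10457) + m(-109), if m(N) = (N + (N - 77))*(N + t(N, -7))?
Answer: 29991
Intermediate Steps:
m(N) = (-77 + 2*N)*(-7 + N) (m(N) = (N + (N - 77))*(N - 7) = (N + (-77 + N))*(-7 + N) = (-77 + 2*N)*(-7 + N))
(-14686 + 10457) + m(-109) = (-14686 + 10457) + (539 - 91*(-109) + 2*(-109)²) = -4229 + (539 + 9919 + 2*11881) = -4229 + (539 + 9919 + 23762) = -4229 + 34220 = 29991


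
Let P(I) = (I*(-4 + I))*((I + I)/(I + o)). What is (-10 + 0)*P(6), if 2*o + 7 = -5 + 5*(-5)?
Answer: 576/5 ≈ 115.20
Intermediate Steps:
o = -37/2 (o = -7/2 + (-5 + 5*(-5))/2 = -7/2 + (-5 - 25)/2 = -7/2 + (1/2)*(-30) = -7/2 - 15 = -37/2 ≈ -18.500)
P(I) = 2*I**2*(-4 + I)/(-37/2 + I) (P(I) = (I*(-4 + I))*((I + I)/(I - 37/2)) = (I*(-4 + I))*((2*I)/(-37/2 + I)) = (I*(-4 + I))*(2*I/(-37/2 + I)) = 2*I**2*(-4 + I)/(-37/2 + I))
(-10 + 0)*P(6) = (-10 + 0)*(4*6**2*(-4 + 6)/(-37 + 2*6)) = -40*36*2/(-37 + 12) = -40*36*2/(-25) = -40*36*(-1)*2/25 = -10*(-288/25) = 576/5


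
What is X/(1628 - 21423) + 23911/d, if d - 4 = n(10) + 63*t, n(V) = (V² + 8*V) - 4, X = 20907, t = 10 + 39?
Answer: 405015076/64670265 ≈ 6.2628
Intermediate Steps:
t = 49
n(V) = -4 + V² + 8*V
d = 3267 (d = 4 + ((-4 + 10² + 8*10) + 63*49) = 4 + ((-4 + 100 + 80) + 3087) = 4 + (176 + 3087) = 4 + 3263 = 3267)
X/(1628 - 21423) + 23911/d = 20907/(1628 - 21423) + 23911/3267 = 20907/(-19795) + 23911*(1/3267) = 20907*(-1/19795) + 23911/3267 = -20907/19795 + 23911/3267 = 405015076/64670265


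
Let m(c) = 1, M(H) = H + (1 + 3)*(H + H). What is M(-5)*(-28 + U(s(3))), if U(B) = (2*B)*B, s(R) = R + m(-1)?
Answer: -180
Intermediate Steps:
M(H) = 9*H (M(H) = H + 4*(2*H) = H + 8*H = 9*H)
s(R) = 1 + R (s(R) = R + 1 = 1 + R)
U(B) = 2*B**2
M(-5)*(-28 + U(s(3))) = (9*(-5))*(-28 + 2*(1 + 3)**2) = -45*(-28 + 2*4**2) = -45*(-28 + 2*16) = -45*(-28 + 32) = -45*4 = -180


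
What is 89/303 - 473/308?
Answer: -10537/8484 ≈ -1.2420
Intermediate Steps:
89/303 - 473/308 = 89*(1/303) - 473*1/308 = 89/303 - 43/28 = -10537/8484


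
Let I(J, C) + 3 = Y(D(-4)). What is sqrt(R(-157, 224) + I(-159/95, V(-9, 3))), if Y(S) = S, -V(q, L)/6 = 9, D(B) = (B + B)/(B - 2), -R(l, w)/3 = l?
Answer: 8*sqrt(66)/3 ≈ 21.664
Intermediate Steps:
R(l, w) = -3*l
D(B) = 2*B/(-2 + B) (D(B) = (2*B)/(-2 + B) = 2*B/(-2 + B))
V(q, L) = -54 (V(q, L) = -6*9 = -54)
I(J, C) = -5/3 (I(J, C) = -3 + 2*(-4)/(-2 - 4) = -3 + 2*(-4)/(-6) = -3 + 2*(-4)*(-1/6) = -3 + 4/3 = -5/3)
sqrt(R(-157, 224) + I(-159/95, V(-9, 3))) = sqrt(-3*(-157) - 5/3) = sqrt(471 - 5/3) = sqrt(1408/3) = 8*sqrt(66)/3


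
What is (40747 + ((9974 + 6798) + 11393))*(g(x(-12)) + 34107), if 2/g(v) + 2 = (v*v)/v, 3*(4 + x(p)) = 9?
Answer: 7051006928/3 ≈ 2.3503e+9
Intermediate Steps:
x(p) = -1 (x(p) = -4 + (⅓)*9 = -4 + 3 = -1)
g(v) = 2/(-2 + v) (g(v) = 2/(-2 + (v*v)/v) = 2/(-2 + v²/v) = 2/(-2 + v))
(40747 + ((9974 + 6798) + 11393))*(g(x(-12)) + 34107) = (40747 + ((9974 + 6798) + 11393))*(2/(-2 - 1) + 34107) = (40747 + (16772 + 11393))*(2/(-3) + 34107) = (40747 + 28165)*(2*(-⅓) + 34107) = 68912*(-⅔ + 34107) = 68912*(102319/3) = 7051006928/3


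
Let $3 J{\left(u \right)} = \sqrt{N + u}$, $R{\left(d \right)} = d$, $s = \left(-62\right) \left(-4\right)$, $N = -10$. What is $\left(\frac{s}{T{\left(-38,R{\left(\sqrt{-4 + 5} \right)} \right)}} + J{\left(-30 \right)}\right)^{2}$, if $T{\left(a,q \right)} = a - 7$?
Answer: $\frac{52504}{2025} - \frac{992 i \sqrt{10}}{135} \approx 25.928 - 23.237 i$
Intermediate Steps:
$s = 248$
$T{\left(a,q \right)} = -7 + a$
$J{\left(u \right)} = \frac{\sqrt{-10 + u}}{3}$
$\left(\frac{s}{T{\left(-38,R{\left(\sqrt{-4 + 5} \right)} \right)}} + J{\left(-30 \right)}\right)^{2} = \left(\frac{248}{-7 - 38} + \frac{\sqrt{-10 - 30}}{3}\right)^{2} = \left(\frac{248}{-45} + \frac{\sqrt{-40}}{3}\right)^{2} = \left(248 \left(- \frac{1}{45}\right) + \frac{2 i \sqrt{10}}{3}\right)^{2} = \left(- \frac{248}{45} + \frac{2 i \sqrt{10}}{3}\right)^{2}$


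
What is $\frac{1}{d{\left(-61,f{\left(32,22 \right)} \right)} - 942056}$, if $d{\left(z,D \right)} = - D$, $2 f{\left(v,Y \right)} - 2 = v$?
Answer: $- \frac{1}{942073} \approx -1.0615 \cdot 10^{-6}$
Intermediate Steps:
$f{\left(v,Y \right)} = 1 + \frac{v}{2}$
$\frac{1}{d{\left(-61,f{\left(32,22 \right)} \right)} - 942056} = \frac{1}{- (1 + \frac{1}{2} \cdot 32) - 942056} = \frac{1}{- (1 + 16) - 942056} = \frac{1}{\left(-1\right) 17 - 942056} = \frac{1}{-17 - 942056} = \frac{1}{-942073} = - \frac{1}{942073}$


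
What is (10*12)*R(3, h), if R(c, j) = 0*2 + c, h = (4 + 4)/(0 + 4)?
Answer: 360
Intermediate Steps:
h = 2 (h = 8/4 = 8*(1/4) = 2)
R(c, j) = c (R(c, j) = 0 + c = c)
(10*12)*R(3, h) = (10*12)*3 = 120*3 = 360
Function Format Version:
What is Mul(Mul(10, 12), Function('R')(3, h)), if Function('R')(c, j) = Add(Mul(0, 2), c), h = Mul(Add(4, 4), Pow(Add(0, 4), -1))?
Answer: 360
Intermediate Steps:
h = 2 (h = Mul(8, Pow(4, -1)) = Mul(8, Rational(1, 4)) = 2)
Function('R')(c, j) = c (Function('R')(c, j) = Add(0, c) = c)
Mul(Mul(10, 12), Function('R')(3, h)) = Mul(Mul(10, 12), 3) = Mul(120, 3) = 360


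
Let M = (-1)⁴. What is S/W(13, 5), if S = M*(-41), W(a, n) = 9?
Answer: -41/9 ≈ -4.5556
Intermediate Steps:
M = 1
S = -41 (S = 1*(-41) = -41)
S/W(13, 5) = -41/9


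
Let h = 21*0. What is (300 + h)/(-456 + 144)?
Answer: -25/26 ≈ -0.96154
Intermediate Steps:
h = 0
(300 + h)/(-456 + 144) = (300 + 0)/(-456 + 144) = 300/(-312) = 300*(-1/312) = -25/26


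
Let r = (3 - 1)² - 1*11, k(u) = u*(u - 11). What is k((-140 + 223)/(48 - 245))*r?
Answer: -1307250/38809 ≈ -33.684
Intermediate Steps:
k(u) = u*(-11 + u)
r = -7 (r = 2² - 11 = 4 - 11 = -7)
k((-140 + 223)/(48 - 245))*r = (((-140 + 223)/(48 - 245))*(-11 + (-140 + 223)/(48 - 245)))*(-7) = ((83/(-197))*(-11 + 83/(-197)))*(-7) = ((83*(-1/197))*(-11 + 83*(-1/197)))*(-7) = -83*(-11 - 83/197)/197*(-7) = -83/197*(-2250/197)*(-7) = (186750/38809)*(-7) = -1307250/38809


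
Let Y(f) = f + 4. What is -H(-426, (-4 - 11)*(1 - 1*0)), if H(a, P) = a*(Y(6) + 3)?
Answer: 5538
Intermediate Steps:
Y(f) = 4 + f
H(a, P) = 13*a (H(a, P) = a*((4 + 6) + 3) = a*(10 + 3) = a*13 = 13*a)
-H(-426, (-4 - 11)*(1 - 1*0)) = -13*(-426) = -1*(-5538) = 5538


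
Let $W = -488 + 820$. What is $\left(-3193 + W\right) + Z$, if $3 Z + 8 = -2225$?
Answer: $- \frac{10816}{3} \approx -3605.3$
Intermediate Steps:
$W = 332$
$Z = - \frac{2233}{3}$ ($Z = - \frac{8}{3} + \frac{1}{3} \left(-2225\right) = - \frac{8}{3} - \frac{2225}{3} = - \frac{2233}{3} \approx -744.33$)
$\left(-3193 + W\right) + Z = \left(-3193 + 332\right) - \frac{2233}{3} = -2861 - \frac{2233}{3} = - \frac{10816}{3}$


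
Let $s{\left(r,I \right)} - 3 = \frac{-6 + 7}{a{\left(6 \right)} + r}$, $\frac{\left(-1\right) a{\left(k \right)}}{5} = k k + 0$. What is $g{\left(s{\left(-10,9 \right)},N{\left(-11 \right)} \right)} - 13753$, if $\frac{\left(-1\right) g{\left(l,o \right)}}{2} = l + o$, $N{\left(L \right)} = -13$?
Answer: $- \frac{1304634}{95} \approx -13733.0$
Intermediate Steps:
$a{\left(k \right)} = - 5 k^{2}$ ($a{\left(k \right)} = - 5 \left(k k + 0\right) = - 5 \left(k^{2} + 0\right) = - 5 k^{2}$)
$s{\left(r,I \right)} = 3 + \frac{1}{-180 + r}$ ($s{\left(r,I \right)} = 3 + \frac{-6 + 7}{- 5 \cdot 6^{2} + r} = 3 + 1 \frac{1}{\left(-5\right) 36 + r} = 3 + 1 \frac{1}{-180 + r} = 3 + \frac{1}{-180 + r}$)
$g{\left(l,o \right)} = - 2 l - 2 o$ ($g{\left(l,o \right)} = - 2 \left(l + o\right) = - 2 l - 2 o$)
$g{\left(s{\left(-10,9 \right)},N{\left(-11 \right)} \right)} - 13753 = \left(- 2 \frac{-539 + 3 \left(-10\right)}{-180 - 10} - -26\right) - 13753 = \left(- 2 \frac{-539 - 30}{-190} + 26\right) - 13753 = \left(- 2 \left(\left(- \frac{1}{190}\right) \left(-569\right)\right) + 26\right) - 13753 = \left(\left(-2\right) \frac{569}{190} + 26\right) - 13753 = \left(- \frac{569}{95} + 26\right) - 13753 = \frac{1901}{95} - 13753 = - \frac{1304634}{95}$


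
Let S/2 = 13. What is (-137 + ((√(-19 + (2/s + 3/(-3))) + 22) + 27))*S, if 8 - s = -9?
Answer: -2288 + 338*I*√34/17 ≈ -2288.0 + 115.93*I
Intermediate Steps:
s = 17 (s = 8 - 1*(-9) = 8 + 9 = 17)
S = 26 (S = 2*13 = 26)
(-137 + ((√(-19 + (2/s + 3/(-3))) + 22) + 27))*S = (-137 + ((√(-19 + (2/17 + 3/(-3))) + 22) + 27))*26 = (-137 + ((√(-19 + (2*(1/17) + 3*(-⅓))) + 22) + 27))*26 = (-137 + ((√(-19 + (2/17 - 1)) + 22) + 27))*26 = (-137 + ((√(-19 - 15/17) + 22) + 27))*26 = (-137 + ((√(-338/17) + 22) + 27))*26 = (-137 + ((13*I*√34/17 + 22) + 27))*26 = (-137 + ((22 + 13*I*√34/17) + 27))*26 = (-137 + (49 + 13*I*√34/17))*26 = (-88 + 13*I*√34/17)*26 = -2288 + 338*I*√34/17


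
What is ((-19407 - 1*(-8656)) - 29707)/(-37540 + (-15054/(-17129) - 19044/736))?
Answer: 5544040656/5147606551 ≈ 1.0770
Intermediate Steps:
((-19407 - 1*(-8656)) - 29707)/(-37540 + (-15054/(-17129) - 19044/736)) = ((-19407 + 8656) - 29707)/(-37540 + (-15054*(-1/17129) - 19044*1/736)) = (-10751 - 29707)/(-37540 + (15054/17129 - 207/8)) = -40458/(-37540 - 3425271/137032) = -40458/(-5147606551/137032) = -40458*(-137032/5147606551) = 5544040656/5147606551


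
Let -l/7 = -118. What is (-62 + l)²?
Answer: 583696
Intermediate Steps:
l = 826 (l = -7*(-118) = 826)
(-62 + l)² = (-62 + 826)² = 764² = 583696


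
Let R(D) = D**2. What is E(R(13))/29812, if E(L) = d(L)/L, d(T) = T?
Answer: 1/29812 ≈ 3.3544e-5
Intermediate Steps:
E(L) = 1 (E(L) = L/L = 1)
E(R(13))/29812 = 1/29812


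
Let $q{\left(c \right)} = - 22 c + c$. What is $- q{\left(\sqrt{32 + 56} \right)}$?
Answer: $42 \sqrt{22} \approx 197.0$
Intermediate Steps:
$q{\left(c \right)} = - 21 c$
$- q{\left(\sqrt{32 + 56} \right)} = - \left(-21\right) \sqrt{32 + 56} = - \left(-21\right) \sqrt{88} = - \left(-21\right) 2 \sqrt{22} = - \left(-42\right) \sqrt{22} = 42 \sqrt{22}$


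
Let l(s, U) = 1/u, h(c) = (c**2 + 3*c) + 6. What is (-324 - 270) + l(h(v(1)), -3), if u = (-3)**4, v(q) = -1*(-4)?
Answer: -48113/81 ≈ -593.99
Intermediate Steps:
v(q) = 4
h(c) = 6 + c**2 + 3*c
u = 81
l(s, U) = 1/81
(-324 - 270) + l(h(v(1)), -3) = (-324 - 270) + 1/81 = -594 + 1/81 = -48113/81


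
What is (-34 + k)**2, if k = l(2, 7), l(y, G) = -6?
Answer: 1600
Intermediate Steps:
k = -6
(-34 + k)**2 = (-34 - 6)**2 = (-40)**2 = 1600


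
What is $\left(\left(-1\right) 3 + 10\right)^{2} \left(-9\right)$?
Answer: $-441$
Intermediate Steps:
$\left(\left(-1\right) 3 + 10\right)^{2} \left(-9\right) = \left(-3 + 10\right)^{2} \left(-9\right) = 7^{2} \left(-9\right) = 49 \left(-9\right) = -441$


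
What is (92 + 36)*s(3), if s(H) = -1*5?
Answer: -640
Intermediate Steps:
s(H) = -5
(92 + 36)*s(3) = (92 + 36)*(-5) = 128*(-5) = -640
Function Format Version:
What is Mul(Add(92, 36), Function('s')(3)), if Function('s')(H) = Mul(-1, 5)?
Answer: -640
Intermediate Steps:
Function('s')(H) = -5
Mul(Add(92, 36), Function('s')(3)) = Mul(Add(92, 36), -5) = Mul(128, -5) = -640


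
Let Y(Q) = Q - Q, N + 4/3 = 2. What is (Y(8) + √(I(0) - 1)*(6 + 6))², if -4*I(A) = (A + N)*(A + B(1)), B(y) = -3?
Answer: -72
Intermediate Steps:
N = ⅔ (N = -4/3 + 2 = ⅔ ≈ 0.66667)
I(A) = -(-3 + A)*(⅔ + A)/4 (I(A) = -(A + ⅔)*(A - 3)/4 = -(⅔ + A)*(-3 + A)/4 = -(-3 + A)*(⅔ + A)/4)
Y(Q) = 0
(Y(8) + √(I(0) - 1)*(6 + 6))² = (0 + √((½ - ¼*0² + (7/12)*0) - 1)*(6 + 6))² = (0 + √((½ - ¼*0 + 0) - 1)*12)² = (0 + √((½ + 0 + 0) - 1)*12)² = (0 + √(½ - 1)*12)² = (0 + √(-½)*12)² = (0 + (I*√2/2)*12)² = (0 + 6*I*√2)² = (6*I*√2)² = -72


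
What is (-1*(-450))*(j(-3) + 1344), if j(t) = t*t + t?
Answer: 607500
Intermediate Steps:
j(t) = t + t**2 (j(t) = t**2 + t = t + t**2)
(-1*(-450))*(j(-3) + 1344) = (-1*(-450))*(-3*(1 - 3) + 1344) = 450*(-3*(-2) + 1344) = 450*(6 + 1344) = 450*1350 = 607500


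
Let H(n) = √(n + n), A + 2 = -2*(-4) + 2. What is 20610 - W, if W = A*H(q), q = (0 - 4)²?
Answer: 20610 - 32*√2 ≈ 20565.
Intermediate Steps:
A = 8 (A = -2 + (-2*(-4) + 2) = -2 + (8 + 2) = -2 + 10 = 8)
q = 16 (q = (-4)² = 16)
H(n) = √2*√n (H(n) = √(2*n) = √2*√n)
W = 32*√2 (W = 8*(√2*√16) = 8*(√2*4) = 8*(4*√2) = 32*√2 ≈ 45.255)
20610 - W = 20610 - 32*√2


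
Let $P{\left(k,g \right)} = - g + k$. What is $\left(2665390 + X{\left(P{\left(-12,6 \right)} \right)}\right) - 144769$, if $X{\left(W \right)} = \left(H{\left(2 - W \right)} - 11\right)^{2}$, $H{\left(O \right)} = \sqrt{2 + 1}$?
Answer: $2520745 - 22 \sqrt{3} \approx 2.5207 \cdot 10^{6}$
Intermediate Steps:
$H{\left(O \right)} = \sqrt{3}$
$P{\left(k,g \right)} = k - g$
$X{\left(W \right)} = \left(-11 + \sqrt{3}\right)^{2}$ ($X{\left(W \right)} = \left(\sqrt{3} - 11\right)^{2} = \left(-11 + \sqrt{3}\right)^{2}$)
$\left(2665390 + X{\left(P{\left(-12,6 \right)} \right)}\right) - 144769 = \left(2665390 + \left(11 - \sqrt{3}\right)^{2}\right) - 144769 = 2520621 + \left(11 - \sqrt{3}\right)^{2}$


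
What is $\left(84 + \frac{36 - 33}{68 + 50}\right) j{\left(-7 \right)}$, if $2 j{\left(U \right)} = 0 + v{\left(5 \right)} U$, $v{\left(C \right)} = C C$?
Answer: $- \frac{1735125}{236} \approx -7352.2$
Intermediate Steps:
$v{\left(C \right)} = C^{2}$
$j{\left(U \right)} = \frac{25 U}{2}$ ($j{\left(U \right)} = \frac{0 + 5^{2} U}{2} = \frac{0 + 25 U}{2} = \frac{25 U}{2}$)
$\left(84 + \frac{36 - 33}{68 + 50}\right) j{\left(-7 \right)} = \left(84 + \frac{36 - 33}{68 + 50}\right) \frac{25}{2} \left(-7\right) = \left(84 + \frac{3}{118}\right) \left(- \frac{175}{2}\right) = \frac{9915}{118} \left(- \frac{175}{2}\right) = - \frac{1735125}{236}$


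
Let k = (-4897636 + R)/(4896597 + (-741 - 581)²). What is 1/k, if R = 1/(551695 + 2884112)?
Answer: -3261209595681/2403904578893 ≈ -1.3566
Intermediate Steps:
R = 1/3435807 ≈ 2.9105e-7
k = -2403904578893/3261209595681 (k = (-4897636 + 1/3435807)/(4896597 + (-741 - 581)²) = -16827332052251/(3435807*(4896597 + (-1322)²)) = -16827332052251/(3435807*(4896597 + 1747684)) = -16827332052251/3435807/6644281 = -16827332052251/3435807*1/6644281 = -2403904578893/3261209595681 ≈ -0.73712)
1/k = 1/(-2403904578893/3261209595681) = -3261209595681/2403904578893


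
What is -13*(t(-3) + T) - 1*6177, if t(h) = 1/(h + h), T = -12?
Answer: -36113/6 ≈ -6018.8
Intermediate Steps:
t(h) = 1/(2*h)
-13*(t(-3) + T) - 1*6177 = -13*((½)/(-3) - 12) - 1*6177 = -13*((½)*(-⅓) - 12) - 6177 = -13*(-⅙ - 12) - 6177 = -13*(-73/6) - 6177 = 949/6 - 6177 = -36113/6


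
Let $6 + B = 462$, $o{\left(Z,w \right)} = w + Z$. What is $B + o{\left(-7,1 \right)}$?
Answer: $450$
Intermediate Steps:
$o{\left(Z,w \right)} = Z + w$
$B = 456$ ($B = -6 + 462 = 456$)
$B + o{\left(-7,1 \right)} = 456 + \left(-7 + 1\right) = 456 - 6 = 450$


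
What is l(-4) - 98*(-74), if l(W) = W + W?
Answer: 7244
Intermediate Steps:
l(W) = 2*W
l(-4) - 98*(-74) = 2*(-4) - 98*(-74) = -8 + 7252 = 7244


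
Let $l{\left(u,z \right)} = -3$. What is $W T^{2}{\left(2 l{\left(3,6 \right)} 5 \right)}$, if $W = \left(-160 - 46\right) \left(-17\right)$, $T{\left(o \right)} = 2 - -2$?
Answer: $56032$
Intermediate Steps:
$T{\left(o \right)} = 4$ ($T{\left(o \right)} = 2 + 2 = 4$)
$W = 3502$ ($W = \left(-206\right) \left(-17\right) = 3502$)
$W T^{2}{\left(2 l{\left(3,6 \right)} 5 \right)} = 3502 \cdot 4^{2} = 3502 \cdot 16 = 56032$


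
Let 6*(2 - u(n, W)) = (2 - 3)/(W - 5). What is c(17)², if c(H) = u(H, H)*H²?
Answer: 1756029025/5184 ≈ 3.3874e+5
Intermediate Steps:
u(n, W) = 2 + 1/(6*(-5 + W)) (u(n, W) = 2 - (2 - 3)/(6*(W - 5)) = 2 - (-1)/(6*(-5 + W)) = 2 + 1/(6*(-5 + W)))
c(H) = H²*(-59 + 12*H)/(6*(-5 + H)) (c(H) = ((-59 + 12*H)/(6*(-5 + H)))*H² = H²*(-59 + 12*H)/(6*(-5 + H)))
c(17)² = ((⅙)*17²*(-59 + 12*17)/(-5 + 17))² = ((⅙)*289*(-59 + 204)/12)² = ((⅙)*289*(1/12)*145)² = (41905/72)² = 1756029025/5184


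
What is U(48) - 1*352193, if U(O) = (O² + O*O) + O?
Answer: -347537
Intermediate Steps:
U(O) = O + 2*O² (U(O) = (O² + O²) + O = 2*O² + O = O + 2*O²)
U(48) - 1*352193 = 48*(1 + 2*48) - 1*352193 = 48*(1 + 96) - 352193 = 48*97 - 352193 = 4656 - 352193 = -347537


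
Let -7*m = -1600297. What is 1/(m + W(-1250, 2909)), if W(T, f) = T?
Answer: 7/1591547 ≈ 4.3982e-6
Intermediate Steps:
m = 1600297/7 (m = -1/7*(-1600297) = 1600297/7 ≈ 2.2861e+5)
1/(m + W(-1250, 2909)) = 1/(1600297/7 - 1250) = 1/(1591547/7) = 7/1591547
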